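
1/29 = 1/29 = 0.03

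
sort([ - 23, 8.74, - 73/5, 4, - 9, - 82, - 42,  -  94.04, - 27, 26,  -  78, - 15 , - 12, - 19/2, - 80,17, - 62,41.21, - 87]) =[ - 94.04, - 87 , - 82, -80, - 78, - 62, - 42,- 27, - 23,-15, - 73/5, - 12, - 19/2,-9, 4,8.74, 17, 26,41.21]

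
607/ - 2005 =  - 1 +1398/2005   =  - 0.30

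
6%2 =0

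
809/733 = 809/733 = 1.10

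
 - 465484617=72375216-537859833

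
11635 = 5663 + 5972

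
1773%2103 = 1773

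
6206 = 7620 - 1414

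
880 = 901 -21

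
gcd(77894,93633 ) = 1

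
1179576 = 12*98298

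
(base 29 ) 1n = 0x34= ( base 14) 3A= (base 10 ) 52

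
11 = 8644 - 8633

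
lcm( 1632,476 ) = 11424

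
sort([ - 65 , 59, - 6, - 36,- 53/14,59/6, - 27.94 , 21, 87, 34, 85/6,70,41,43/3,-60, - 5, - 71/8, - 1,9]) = [ - 65 ,-60,  -  36, - 27.94, - 71/8, - 6, -5, - 53/14,-1,9, 59/6, 85/6,43/3, 21, 34 , 41, 59 , 70, 87]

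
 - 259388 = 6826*(  -  38)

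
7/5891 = 7/5891 = 0.00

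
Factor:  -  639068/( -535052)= 811/679   =  7^(- 1 )* 97^(  -  1 )*811^1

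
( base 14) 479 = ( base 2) 1101111011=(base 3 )1020000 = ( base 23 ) 1fh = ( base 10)891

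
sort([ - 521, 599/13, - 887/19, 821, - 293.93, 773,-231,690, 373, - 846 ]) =[  -  846, - 521, - 293.93, - 231, - 887/19,599/13,373, 690, 773, 821]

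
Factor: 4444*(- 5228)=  - 2^4*11^1*101^1*1307^1 = - 23233232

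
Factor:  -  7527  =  -3^1*13^1*193^1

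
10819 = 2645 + 8174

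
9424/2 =4712 = 4712.00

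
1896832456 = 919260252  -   - 977572204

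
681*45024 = 30661344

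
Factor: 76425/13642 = 2^(-1) *3^1 * 5^2 * 19^( - 1)*359^(-1 )*1019^1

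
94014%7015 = 2819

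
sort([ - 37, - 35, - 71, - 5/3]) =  [-71, - 37,-35, - 5/3]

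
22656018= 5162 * 4389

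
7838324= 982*7982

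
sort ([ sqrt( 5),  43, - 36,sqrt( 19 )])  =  [ - 36,sqrt( 5 ),sqrt(19),43]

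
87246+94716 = 181962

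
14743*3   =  44229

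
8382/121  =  69 + 3/11 =69.27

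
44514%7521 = 6909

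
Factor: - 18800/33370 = - 40/71 = - 2^3 * 5^1*71^( - 1)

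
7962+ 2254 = 10216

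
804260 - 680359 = 123901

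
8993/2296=3 + 2105/2296 = 3.92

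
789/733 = 1+56/733 = 1.08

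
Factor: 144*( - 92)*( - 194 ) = 2^7*3^2*23^1 * 97^1=2570112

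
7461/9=829 = 829.00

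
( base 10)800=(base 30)qk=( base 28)10G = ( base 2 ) 1100100000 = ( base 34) ni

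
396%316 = 80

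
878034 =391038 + 486996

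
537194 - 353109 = 184085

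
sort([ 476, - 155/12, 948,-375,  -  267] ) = [- 375,  -  267, - 155/12, 476, 948] 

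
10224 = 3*3408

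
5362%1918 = 1526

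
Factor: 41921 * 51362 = 2153146402 = 2^1 * 11^1*37^1*61^1 * 103^1*421^1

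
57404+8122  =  65526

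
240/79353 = 80/26451 = 0.00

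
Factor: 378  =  2^1*3^3*7^1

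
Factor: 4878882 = 2^1*3^2*47^1*73^1 * 79^1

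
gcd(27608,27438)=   34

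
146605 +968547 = 1115152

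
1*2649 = 2649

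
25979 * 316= 8209364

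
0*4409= 0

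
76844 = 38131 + 38713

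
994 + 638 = 1632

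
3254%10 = 4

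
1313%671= 642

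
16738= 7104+9634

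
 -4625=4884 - 9509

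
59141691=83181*711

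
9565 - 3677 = 5888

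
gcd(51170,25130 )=70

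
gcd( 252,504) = 252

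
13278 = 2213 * 6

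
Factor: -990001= - 990001^1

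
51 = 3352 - 3301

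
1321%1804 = 1321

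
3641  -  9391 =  - 5750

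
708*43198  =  30584184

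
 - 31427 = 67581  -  99008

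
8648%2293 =1769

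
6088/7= 6088/7  =  869.71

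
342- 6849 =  - 6507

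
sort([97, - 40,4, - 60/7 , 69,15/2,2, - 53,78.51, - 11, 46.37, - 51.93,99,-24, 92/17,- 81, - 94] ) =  [ - 94, - 81, - 53,-51.93 , -40, - 24, - 11, - 60/7 , 2, 4,92/17,15/2,46.37,69, 78.51,97,99 ]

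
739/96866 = 739/96866= 0.01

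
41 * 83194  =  3410954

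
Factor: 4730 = 2^1* 5^1*11^1*43^1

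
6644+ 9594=16238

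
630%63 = 0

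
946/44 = 21 + 1/2 = 21.50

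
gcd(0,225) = 225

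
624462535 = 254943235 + 369519300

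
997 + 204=1201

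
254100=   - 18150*( - 14)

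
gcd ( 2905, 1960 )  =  35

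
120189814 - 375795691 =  - 255605877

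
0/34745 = 0 = 0.00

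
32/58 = 16/29 = 0.55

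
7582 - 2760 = 4822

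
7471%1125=721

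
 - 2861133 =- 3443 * 831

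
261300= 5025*52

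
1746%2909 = 1746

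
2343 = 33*71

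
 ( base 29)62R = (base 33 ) 4NG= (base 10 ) 5131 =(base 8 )12013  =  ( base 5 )131011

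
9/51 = 3/17 = 0.18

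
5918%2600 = 718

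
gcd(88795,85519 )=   7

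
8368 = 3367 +5001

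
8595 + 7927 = 16522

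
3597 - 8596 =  - 4999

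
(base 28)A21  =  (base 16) 1ed9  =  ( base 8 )17331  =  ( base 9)11744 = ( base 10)7897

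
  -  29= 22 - 51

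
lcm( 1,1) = 1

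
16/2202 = 8/1101 = 0.01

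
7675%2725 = 2225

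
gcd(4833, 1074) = 537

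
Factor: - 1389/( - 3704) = 2^( - 3 ) * 3^1 = 3/8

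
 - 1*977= - 977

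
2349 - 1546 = 803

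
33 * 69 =2277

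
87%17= 2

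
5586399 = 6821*819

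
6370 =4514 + 1856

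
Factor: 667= 23^1*29^1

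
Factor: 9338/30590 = 29/95 = 5^( - 1) * 19^(-1 )* 29^1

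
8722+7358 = 16080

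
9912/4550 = 708/325 = 2.18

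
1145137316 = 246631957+898505359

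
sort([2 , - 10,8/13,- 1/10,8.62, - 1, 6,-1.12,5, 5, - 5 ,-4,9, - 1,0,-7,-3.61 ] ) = [ - 10,-7,-5, - 4,-3.61,-1.12, - 1, - 1,-1/10 , 0,  8/13,2,5,5, 6, 8.62 , 9]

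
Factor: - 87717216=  - 2^5 * 3^1*23^1*39727^1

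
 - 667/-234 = 667/234 = 2.85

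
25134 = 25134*1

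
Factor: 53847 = 3^2*31^1*193^1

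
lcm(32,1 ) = 32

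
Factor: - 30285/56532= - 2^ ( - 2)  *  3^1*5^1*7^ (-1) = -  15/28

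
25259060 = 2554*9890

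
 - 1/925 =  - 1 + 924/925=- 0.00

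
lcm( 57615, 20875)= 1440375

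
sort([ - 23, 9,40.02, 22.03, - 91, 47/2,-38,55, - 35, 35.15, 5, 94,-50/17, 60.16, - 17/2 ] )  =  [- 91, - 38, - 35, - 23, - 17/2,-50/17, 5, 9, 22.03 , 47/2  ,  35.15, 40.02, 55,  60.16,94] 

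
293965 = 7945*37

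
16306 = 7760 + 8546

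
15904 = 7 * 2272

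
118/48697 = 118/48697 = 0.00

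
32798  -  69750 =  - 36952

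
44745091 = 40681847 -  - 4063244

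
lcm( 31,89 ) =2759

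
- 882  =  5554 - 6436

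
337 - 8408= - 8071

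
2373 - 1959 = 414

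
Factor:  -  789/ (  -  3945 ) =5^( - 1) = 1/5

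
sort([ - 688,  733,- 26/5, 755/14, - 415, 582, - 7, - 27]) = [ - 688, - 415, - 27, - 7, - 26/5, 755/14, 582,733 ] 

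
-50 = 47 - 97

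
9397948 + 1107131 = 10505079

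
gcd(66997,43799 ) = 7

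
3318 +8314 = 11632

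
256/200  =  1 + 7/25 = 1.28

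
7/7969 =7/7969 = 0.00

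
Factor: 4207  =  7^1*601^1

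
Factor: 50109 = 3^1*16703^1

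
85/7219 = 85/7219= 0.01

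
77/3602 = 77/3602 = 0.02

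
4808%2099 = 610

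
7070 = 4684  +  2386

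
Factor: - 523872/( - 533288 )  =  612/623 = 2^2 * 3^2*7^(-1)*17^1*89^( - 1 )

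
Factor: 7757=7757^1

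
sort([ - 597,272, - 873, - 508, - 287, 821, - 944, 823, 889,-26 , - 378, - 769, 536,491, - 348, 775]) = [- 944, - 873, - 769, - 597, - 508, - 378,- 348,-287, - 26,  272, 491,536, 775, 821,823 , 889]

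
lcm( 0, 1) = 0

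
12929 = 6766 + 6163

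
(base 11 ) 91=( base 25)40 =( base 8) 144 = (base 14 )72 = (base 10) 100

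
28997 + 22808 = 51805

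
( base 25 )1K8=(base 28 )1CD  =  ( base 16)46d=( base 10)1133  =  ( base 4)101231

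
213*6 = 1278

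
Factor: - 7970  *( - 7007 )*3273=182783270670=2^1  *3^1*5^1 *7^2*11^1*13^1* 797^1*1091^1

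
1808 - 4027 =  - 2219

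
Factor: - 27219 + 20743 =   -  6476 = - 2^2 * 1619^1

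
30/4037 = 30/4037 = 0.01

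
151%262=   151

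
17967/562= 17967/562=31.97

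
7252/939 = 7 + 679/939=7.72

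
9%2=1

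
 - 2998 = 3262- 6260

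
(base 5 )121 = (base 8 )44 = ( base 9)40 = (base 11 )33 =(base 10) 36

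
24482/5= 24482/5  =  4896.40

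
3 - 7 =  - 4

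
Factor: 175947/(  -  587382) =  - 263/878 =- 2^( - 1)*263^1*439^( -1 )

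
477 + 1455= 1932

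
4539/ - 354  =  -13+21/118 = - 12.82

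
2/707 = 2/707= 0.00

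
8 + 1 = 9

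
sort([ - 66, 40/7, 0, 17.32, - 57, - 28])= [  -  66,  -  57, - 28, 0, 40/7 , 17.32]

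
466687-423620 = 43067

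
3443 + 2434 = 5877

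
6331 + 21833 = 28164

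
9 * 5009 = 45081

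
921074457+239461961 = 1160536418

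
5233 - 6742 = -1509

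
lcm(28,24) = 168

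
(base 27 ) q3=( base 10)705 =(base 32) m1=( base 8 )1301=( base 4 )23001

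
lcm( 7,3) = 21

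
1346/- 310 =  - 673/155 = - 4.34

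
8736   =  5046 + 3690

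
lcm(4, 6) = 12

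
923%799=124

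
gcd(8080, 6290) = 10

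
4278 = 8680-4402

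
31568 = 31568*1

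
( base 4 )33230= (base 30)13E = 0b1111101100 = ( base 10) 1004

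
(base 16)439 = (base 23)210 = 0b10000111001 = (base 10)1081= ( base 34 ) VR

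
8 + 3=11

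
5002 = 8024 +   -  3022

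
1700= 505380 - 503680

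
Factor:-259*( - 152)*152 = 5983936 = 2^6* 7^1*19^2*37^1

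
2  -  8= - 6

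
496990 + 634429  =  1131419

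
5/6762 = 5/6762 = 0.00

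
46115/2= 23057+1/2 = 23057.50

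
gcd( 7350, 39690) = 1470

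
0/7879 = 0 =0.00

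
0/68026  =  0 = 0.00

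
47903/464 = 47903/464= 103.24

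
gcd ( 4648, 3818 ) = 166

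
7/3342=7/3342 = 0.00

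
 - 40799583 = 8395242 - 49194825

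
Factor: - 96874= - 2^1*48437^1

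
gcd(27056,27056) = 27056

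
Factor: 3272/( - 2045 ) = - 2^3*5^( - 1) = - 8/5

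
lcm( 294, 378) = 2646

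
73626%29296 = 15034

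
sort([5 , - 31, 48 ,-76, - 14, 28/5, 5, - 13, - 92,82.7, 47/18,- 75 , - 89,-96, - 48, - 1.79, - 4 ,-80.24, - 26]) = [ - 96,-92,-89, - 80.24, -76,-75, - 48 , - 31, - 26,-14, - 13,-4,-1.79, 47/18, 5, 5, 28/5,48,82.7]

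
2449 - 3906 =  - 1457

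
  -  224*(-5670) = 1270080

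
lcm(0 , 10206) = 0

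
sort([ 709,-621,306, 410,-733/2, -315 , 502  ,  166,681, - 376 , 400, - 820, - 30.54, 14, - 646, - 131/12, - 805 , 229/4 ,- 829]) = [ - 829, -820, - 805,  -  646, - 621 ,  -  376 , - 733/2  , - 315, - 30.54,  -  131/12 , 14,229/4 , 166 , 306,  400, 410,502,  681, 709] 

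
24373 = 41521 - 17148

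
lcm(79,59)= 4661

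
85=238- 153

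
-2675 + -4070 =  - 6745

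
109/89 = 1 + 20/89= 1.22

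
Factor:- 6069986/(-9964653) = 2^1*3^( -1)*13^1 *17^1 *31^1*443^1*3321551^( - 1)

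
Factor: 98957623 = 9661^1*10243^1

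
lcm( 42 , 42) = 42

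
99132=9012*11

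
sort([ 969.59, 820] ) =[820, 969.59]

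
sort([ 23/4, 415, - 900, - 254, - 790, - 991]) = [ - 991, - 900, - 790, - 254, 23/4, 415 ] 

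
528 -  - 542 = 1070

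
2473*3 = 7419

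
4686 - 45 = 4641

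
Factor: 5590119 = 3^1*79^1*103^1* 229^1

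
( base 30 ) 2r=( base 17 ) 52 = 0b1010111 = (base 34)2J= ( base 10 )87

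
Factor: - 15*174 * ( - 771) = 2012310=2^1 * 3^3*5^1*29^1 * 257^1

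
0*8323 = 0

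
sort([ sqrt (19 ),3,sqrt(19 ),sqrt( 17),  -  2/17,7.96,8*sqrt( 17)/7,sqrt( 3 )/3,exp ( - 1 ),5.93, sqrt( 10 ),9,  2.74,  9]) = [ - 2/17 , exp(  -  1), sqrt( 3 ) /3,2.74,3, sqrt( 10 ), sqrt(17 ),sqrt( 19 ), sqrt (19),8*sqrt( 17 )/7,5.93,7.96,9, 9]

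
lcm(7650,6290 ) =283050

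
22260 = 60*371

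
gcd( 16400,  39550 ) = 50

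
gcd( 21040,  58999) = 1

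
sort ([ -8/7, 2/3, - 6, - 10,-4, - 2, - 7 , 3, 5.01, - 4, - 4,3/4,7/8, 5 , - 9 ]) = [ - 10,  -  9 , - 7, -6, - 4 , - 4, - 4, - 2 , - 8/7, 2/3,3/4,7/8, 3,5,  5.01]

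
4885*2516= 12290660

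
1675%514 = 133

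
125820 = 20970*6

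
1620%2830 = 1620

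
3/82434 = 1/27478 = 0.00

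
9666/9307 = 1 + 359/9307 = 1.04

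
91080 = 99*920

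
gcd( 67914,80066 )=98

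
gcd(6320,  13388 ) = 4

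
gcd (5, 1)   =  1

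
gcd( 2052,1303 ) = 1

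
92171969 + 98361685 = 190533654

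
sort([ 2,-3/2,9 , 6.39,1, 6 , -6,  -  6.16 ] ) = [ - 6.16, - 6, - 3/2,1,2, 6,  6.39, 9 ]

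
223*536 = 119528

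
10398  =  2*5199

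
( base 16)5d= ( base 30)33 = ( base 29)36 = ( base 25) 3I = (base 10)93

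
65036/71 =916 = 916.00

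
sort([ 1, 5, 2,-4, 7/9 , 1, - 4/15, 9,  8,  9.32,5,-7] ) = [ - 7 , - 4, - 4/15, 7/9,1,  1, 2, 5,5, 8, 9, 9.32 ] 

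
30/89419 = 30/89419 = 0.00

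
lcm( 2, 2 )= 2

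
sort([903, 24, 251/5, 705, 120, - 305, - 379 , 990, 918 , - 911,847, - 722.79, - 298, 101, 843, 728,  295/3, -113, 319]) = [ -911, - 722.79, - 379, - 305,-298,  -  113, 24, 251/5, 295/3, 101,120, 319, 705 , 728,843, 847,  903,918, 990]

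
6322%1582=1576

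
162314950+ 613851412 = 776166362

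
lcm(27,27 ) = 27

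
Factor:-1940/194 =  - 10 =- 2^1*5^1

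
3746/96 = 39 + 1/48 = 39.02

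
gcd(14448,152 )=8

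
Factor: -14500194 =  - 2^1 * 3^1*59^1*40961^1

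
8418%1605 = 393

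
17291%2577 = 1829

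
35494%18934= 16560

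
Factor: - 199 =-199^1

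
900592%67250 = 26342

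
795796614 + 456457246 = 1252253860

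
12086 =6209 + 5877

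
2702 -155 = 2547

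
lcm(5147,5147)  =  5147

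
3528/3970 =1764/1985= 0.89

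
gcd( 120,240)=120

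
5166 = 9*574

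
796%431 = 365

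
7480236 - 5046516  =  2433720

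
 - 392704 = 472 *( - 832 )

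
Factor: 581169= 3^1*193723^1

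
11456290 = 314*36485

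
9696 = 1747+7949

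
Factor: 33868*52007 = 1761373076 = 2^2*131^1*397^1*8467^1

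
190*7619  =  1447610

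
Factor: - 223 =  - 223^1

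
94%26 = 16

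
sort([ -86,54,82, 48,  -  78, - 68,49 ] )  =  [ - 86, - 78, - 68,48, 49, 54, 82]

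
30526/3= 10175+1/3 = 10175.33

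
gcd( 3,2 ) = 1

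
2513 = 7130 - 4617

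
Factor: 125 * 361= 5^3*19^2 = 45125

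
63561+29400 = 92961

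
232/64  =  29/8=3.62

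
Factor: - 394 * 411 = -2^1*3^1*137^1*197^1= - 161934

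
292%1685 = 292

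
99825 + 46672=146497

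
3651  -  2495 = 1156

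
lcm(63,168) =504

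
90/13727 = 90/13727  =  0.01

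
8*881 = 7048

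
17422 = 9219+8203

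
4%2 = 0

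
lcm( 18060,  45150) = 90300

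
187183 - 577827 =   -  390644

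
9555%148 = 83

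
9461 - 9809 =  - 348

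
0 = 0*702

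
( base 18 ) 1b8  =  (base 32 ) GI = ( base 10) 530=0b1000010010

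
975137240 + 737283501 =1712420741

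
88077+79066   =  167143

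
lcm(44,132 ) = 132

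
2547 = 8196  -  5649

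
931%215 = 71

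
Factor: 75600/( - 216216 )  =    -  50/143 = - 2^1*5^2*11^(  -  1 ) * 13^( - 1 ) 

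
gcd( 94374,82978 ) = 14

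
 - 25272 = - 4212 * 6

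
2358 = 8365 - 6007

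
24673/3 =8224 + 1/3 =8224.33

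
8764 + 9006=17770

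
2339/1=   2339 = 2339.00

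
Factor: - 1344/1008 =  - 4/3 = - 2^2*3^(-1 )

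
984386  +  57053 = 1041439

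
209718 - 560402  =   - 350684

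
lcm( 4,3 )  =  12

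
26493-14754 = 11739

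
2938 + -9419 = -6481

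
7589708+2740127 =10329835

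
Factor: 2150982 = 2^1*3^3*61^1 * 653^1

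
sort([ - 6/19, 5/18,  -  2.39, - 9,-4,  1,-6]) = [ - 9, - 6  ,- 4  , - 2.39,-6/19,5/18, 1] 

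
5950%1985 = 1980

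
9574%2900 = 874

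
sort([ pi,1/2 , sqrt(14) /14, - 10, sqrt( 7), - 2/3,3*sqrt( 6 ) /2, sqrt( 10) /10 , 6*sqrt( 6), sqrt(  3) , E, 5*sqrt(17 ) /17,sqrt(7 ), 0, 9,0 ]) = [ - 10, -2/3, 0, 0,  sqrt(14 )/14,sqrt (10)/10, 1/2,  5*sqrt(17) /17,sqrt(3), sqrt( 7),sqrt(7),E,  pi, 3 * sqrt(6) /2,9, 6*sqrt ( 6)]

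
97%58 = 39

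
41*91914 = 3768474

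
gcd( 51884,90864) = 4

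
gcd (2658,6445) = 1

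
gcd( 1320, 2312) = 8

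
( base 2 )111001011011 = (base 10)3675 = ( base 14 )14A7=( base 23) 6li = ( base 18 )B63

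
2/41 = 2/41 = 0.05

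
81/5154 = 27/1718 = 0.02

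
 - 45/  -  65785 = 9/13157 =0.00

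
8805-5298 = 3507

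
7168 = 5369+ 1799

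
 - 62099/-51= 1217 + 32/51 = 1217.63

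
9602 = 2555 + 7047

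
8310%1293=552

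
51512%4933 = 2182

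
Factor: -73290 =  - 2^1*3^1 * 5^1*7^1*349^1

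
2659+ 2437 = 5096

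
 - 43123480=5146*( - 8380) 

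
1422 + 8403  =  9825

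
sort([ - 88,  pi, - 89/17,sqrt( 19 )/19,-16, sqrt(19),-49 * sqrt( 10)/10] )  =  [-88, - 16, - 49 * sqrt(10)/10, - 89/17 , sqrt(19 ) /19, pi,sqrt ( 19)]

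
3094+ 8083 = 11177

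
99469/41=99469/41 = 2426.07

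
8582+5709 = 14291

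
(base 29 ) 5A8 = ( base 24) 7jf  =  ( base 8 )10627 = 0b1000110010111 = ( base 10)4503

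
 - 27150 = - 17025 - 10125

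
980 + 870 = 1850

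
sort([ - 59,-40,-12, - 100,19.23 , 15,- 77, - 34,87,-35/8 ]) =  [ - 100,-77, - 59, - 40, - 34, - 12, - 35/8,15, 19.23,87 ] 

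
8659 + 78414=87073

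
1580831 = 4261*371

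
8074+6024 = 14098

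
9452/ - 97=-9452/97= - 97.44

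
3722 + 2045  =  5767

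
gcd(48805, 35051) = 1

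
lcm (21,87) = 609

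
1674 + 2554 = 4228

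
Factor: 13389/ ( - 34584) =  - 4463/11528 = -2^( - 3)*11^( - 1)*131^( - 1)*4463^1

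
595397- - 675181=1270578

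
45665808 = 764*59772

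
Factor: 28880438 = 2^1*14440219^1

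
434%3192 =434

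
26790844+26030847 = 52821691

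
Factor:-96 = -2^5*3^1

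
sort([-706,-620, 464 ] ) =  [ - 706 ,-620 , 464]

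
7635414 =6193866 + 1441548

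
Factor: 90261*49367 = 3^3*3343^1*49367^1=4455914787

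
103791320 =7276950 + 96514370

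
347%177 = 170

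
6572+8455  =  15027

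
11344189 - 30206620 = -18862431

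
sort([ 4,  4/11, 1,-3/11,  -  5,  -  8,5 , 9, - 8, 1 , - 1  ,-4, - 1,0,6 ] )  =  [ - 8, - 8,-5, - 4,-1 , - 1, - 3/11, 0,  4/11,1, 1,4,  5,6,9] 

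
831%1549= 831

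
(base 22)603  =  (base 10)2907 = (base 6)21243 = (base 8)5533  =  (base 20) 757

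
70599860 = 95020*743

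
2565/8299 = 2565/8299=0.31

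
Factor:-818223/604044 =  -2^( -2 )*3^( - 2)*17^(-1) * 829^1 = - 829/612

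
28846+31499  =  60345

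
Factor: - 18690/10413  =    -  2^1*3^(-1 )*5^1*7^1*13^(  -  1 ) = -  70/39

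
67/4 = 16 +3/4 = 16.75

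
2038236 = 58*35142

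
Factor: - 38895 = -3^1*5^1*2593^1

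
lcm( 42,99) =1386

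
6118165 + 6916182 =13034347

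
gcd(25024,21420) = 68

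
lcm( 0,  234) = 0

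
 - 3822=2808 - 6630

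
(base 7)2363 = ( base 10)878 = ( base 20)23i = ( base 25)1a3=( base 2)1101101110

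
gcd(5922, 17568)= 18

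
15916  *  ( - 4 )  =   - 63664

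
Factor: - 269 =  - 269^1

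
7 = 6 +1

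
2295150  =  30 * 76505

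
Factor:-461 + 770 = 309 = 3^1*103^1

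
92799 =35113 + 57686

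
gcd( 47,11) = 1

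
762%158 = 130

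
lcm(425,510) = 2550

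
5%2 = 1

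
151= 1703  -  1552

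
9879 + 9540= 19419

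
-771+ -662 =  - 1433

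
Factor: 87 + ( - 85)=2^1 = 2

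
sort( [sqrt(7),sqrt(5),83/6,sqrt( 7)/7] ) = [ sqrt( 7) /7,sqrt( 5) , sqrt( 7 ),83/6]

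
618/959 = 618/959 = 0.64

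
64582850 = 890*72565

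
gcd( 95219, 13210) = 1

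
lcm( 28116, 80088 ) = 2642904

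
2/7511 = 2/7511 = 0.00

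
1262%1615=1262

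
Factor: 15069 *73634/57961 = 1109590746/57961 = 2^1 * 3^1*11^1*149^( - 1)*389^ ( - 1 )*3347^1 * 5023^1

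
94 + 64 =158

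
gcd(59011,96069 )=1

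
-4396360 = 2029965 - 6426325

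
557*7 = 3899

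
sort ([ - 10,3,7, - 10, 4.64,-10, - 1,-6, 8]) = [ - 10, - 10, - 10,  -  6 , - 1,3 , 4.64,  7, 8 ]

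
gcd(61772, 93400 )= 4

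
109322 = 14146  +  95176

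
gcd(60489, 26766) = 9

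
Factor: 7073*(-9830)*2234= - 2^2*5^1*11^1 * 643^1 * 983^1*1117^1 = -155324636060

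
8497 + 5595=14092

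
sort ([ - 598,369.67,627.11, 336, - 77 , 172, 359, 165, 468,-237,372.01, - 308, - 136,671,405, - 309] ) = [ - 598, - 309, - 308,  -  237,  -  136, -77,165,172, 336, 359,369.67,372.01,405,468,627.11, 671 ]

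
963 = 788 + 175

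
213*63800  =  13589400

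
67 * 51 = 3417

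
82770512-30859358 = 51911154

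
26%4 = 2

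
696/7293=232/2431  =  0.10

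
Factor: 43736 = 2^3*7^1 * 11^1*71^1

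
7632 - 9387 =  - 1755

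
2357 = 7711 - 5354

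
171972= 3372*51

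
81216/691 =117 + 369/691 = 117.53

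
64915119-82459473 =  - 17544354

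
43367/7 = 6195 + 2/7 = 6195.29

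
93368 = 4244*22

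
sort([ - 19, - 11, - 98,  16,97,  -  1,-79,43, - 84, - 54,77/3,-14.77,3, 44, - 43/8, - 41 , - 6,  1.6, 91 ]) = [ - 98  , - 84, - 79, - 54,-41, - 19, - 14.77, -11 , - 6, - 43/8, - 1,1.6 , 3,16,77/3, 43, 44,91, 97] 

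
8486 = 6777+1709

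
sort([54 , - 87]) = [ - 87, 54] 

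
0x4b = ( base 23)36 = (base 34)27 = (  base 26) 2n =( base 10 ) 75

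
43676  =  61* 716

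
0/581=0 = 0.00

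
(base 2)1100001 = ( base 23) 45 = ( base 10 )97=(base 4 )1201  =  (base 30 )37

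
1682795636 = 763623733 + 919171903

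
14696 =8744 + 5952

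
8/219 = 8/219 =0.04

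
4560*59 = 269040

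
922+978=1900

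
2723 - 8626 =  - 5903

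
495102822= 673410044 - 178307222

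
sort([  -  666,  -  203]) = [-666 , - 203 ]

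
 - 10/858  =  -5/429 = - 0.01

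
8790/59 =8790/59 = 148.98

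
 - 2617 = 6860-9477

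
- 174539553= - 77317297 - 97222256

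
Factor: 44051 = 7^2*29^1*31^1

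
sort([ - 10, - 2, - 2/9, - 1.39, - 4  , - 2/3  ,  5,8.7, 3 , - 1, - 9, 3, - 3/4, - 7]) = [ - 10, - 9, - 7 , - 4 , - 2, -1.39, - 1, - 3/4, - 2/3,  -  2/9, 3, 3,5,  8.7]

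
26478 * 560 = 14827680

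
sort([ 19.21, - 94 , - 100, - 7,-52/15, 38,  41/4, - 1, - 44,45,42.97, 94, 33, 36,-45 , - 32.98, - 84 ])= [-100, - 94 , - 84, - 45, - 44, - 32.98, - 7,-52/15, - 1, 41/4,19.21,33,36, 38,42.97,45,94 ] 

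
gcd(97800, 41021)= 1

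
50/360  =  5/36 = 0.14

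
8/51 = 8/51 = 0.16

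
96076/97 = 990+46/97 =990.47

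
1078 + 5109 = 6187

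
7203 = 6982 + 221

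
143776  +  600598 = 744374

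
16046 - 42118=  - 26072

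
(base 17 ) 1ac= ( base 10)471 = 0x1D7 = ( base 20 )13B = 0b111010111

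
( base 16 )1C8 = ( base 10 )456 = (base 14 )248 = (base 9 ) 556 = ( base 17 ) 19E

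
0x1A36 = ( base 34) 5rc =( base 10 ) 6710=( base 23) CFH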